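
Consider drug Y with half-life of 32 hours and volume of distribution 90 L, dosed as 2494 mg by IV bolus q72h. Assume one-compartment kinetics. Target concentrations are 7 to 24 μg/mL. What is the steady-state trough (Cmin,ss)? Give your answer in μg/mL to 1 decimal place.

k = ln2/t½ = ln2/32 ≈ 0.021661 h⁻¹; fraction remaining f = e^(−kτ) = e^(−0.021661×72) ≈ 0.2102.
Accumulation ratio R = 1/(1 − f) ≈ 1/0.7898 ≈ 1.2661.
Each bolus raises the concentration by D/Vd = 2494/90 ≈ 27.711 μg/mL.
Steady-state peak Cmax,ss = C₀·R ≈ 27.711 × 1.2661 ≈ 35.085 μg/mL.
Steady-state trough Cmin,ss = Cmax,ss·f ≈ 35.085 × 0.2102 ≈ 7.375 μg/mL.
Trough 7.4 μg/mL vs MEC 7 μg/mL: adequate.

7.4 μg/mL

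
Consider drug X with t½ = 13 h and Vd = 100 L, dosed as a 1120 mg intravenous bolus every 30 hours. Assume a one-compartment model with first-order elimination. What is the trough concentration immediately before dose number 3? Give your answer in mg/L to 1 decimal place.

f = (1/2)^(τ/t½) = (1/2)^(30/13) ≈ 0.2020.
C₀ = D/Vd = 1120/100 ≈ 11.200 mg/L.
Before the 3rd dose, 2 doses have been given. Superposition: Cmin = C₀·(f + f²).
≈ 11.200 × (0.2020 + 0.0408) ≈ 11.200 × 0.2428 ≈ 2.719 mg/L.

2.7 mg/L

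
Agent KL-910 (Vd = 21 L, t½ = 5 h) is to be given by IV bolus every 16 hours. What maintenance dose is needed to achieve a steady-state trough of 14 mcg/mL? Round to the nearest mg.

τ/t½ = 16/5 ≈ 3.2, so f = (1/2)^(16/5) ≈ 0.108819.
Cmin,ss = (D/Vd)·f/(1−f), so D = Cmin,ss·Vd·(1−f)/f.
D = 14 × 21 × (1−f)/f ≈ 14 × 21 × 8.18957 ≈ 2407.73 mg.

2408 mg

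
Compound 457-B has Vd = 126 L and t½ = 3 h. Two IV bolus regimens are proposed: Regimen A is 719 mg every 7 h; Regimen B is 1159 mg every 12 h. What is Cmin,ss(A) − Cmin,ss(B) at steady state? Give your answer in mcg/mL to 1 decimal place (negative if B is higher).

0.8 mcg/mL

Regimen A: f = (1/2)^(7/3) ≈ 0.1984; Cmin,ss = (719/126)·f/(1−f) ≈ 1.412 mcg/mL.
Regimen B: f = (1/2)^(12/3) ≈ 0.0625; Cmin,ss = (1159/126)·f/(1−f) ≈ 0.613 mcg/mL.
Difference ≈ 1.412 − 0.613 ≈ 0.799 mcg/mL.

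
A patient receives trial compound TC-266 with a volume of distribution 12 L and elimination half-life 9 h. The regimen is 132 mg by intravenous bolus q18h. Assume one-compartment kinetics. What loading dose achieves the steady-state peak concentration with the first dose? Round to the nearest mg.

176 mg

f = (1/2)^(18/9) ≈ 0.250000; accumulation ratio R = 1/(1−f) ≈ 1.33333.
Loading dose to hit Cmax,ss on first dose: D_load = D_maint·R ≈ 132 × 1.33333 ≈ 176.00 mg.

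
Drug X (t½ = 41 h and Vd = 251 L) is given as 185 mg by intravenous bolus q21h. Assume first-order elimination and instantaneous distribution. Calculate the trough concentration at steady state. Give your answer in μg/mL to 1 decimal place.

τ/t½ = 21/41 ≈ 0.5122, so fraction remaining f = (1/2)^(21/41) ≈ 0.7012.
Accumulation ratio R = 1/(1 − f) ≈ 1/0.2988 ≈ 3.3467.
Each bolus raises the concentration by D/Vd = 185/251 ≈ 0.737 μg/mL.
Cmax,ss = C₀/(1 − f) ≈ 0.737/0.2988 ≈ 2.467 μg/mL.
Steady-state trough Cmin,ss = Cmax,ss·f ≈ 2.467 × 0.7012 ≈ 1.730 μg/mL.

1.7 μg/mL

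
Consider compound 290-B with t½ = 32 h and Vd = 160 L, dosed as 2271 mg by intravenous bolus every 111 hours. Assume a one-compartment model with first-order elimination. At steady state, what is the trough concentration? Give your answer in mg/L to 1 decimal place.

k = ln2/t½ = ln2/32 ≈ 0.021661 h⁻¹; fraction remaining f = e^(−kτ) = e^(−0.021661×111) ≈ 0.0903.
Single-dose peak C₀ = D/Vd = 2271/160 ≈ 14.194 mg/L.
Steady-state trough Cmin,ss = C₀·f/(1−f) ≈ 14.194 × 0.0903/0.9097 ≈ 1.409 mg/L.

1.4 mg/L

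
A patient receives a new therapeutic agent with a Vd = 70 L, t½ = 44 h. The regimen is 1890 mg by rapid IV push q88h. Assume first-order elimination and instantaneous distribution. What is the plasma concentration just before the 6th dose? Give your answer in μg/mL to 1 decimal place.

9.0 μg/mL

f = (1/2)^(τ/t½) = (1/2)^(88/44) ≈ 0.2500.
C₀ = D/Vd = 1890/70 ≈ 27.000 μg/mL.
Before the 6th dose, 5 doses have been given. Superposition: Cmin = C₀·(f + f² + … + f^5).
≈ 27.000 × (0.2500 + 0.0625 + 0.0156 + 0.0039 + 0.0010) ≈ 27.000 × 0.3330 ≈ 8.991 μg/mL.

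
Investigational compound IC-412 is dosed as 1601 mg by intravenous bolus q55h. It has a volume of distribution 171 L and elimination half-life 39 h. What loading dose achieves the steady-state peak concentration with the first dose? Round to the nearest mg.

2567 mg

f = (1/2)^(55/39) ≈ 0.376245; accumulation ratio R = 1/(1−f) ≈ 1.60319.
Loading dose to hit Cmax,ss on first dose: D_load = D_maint·R ≈ 1601 × 1.60319 ≈ 2566.71 mg.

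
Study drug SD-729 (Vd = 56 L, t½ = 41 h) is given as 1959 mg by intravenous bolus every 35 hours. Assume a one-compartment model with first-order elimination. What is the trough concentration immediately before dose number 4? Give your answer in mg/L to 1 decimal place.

36.0 mg/L

f = (1/2)^(τ/t½) = (1/2)^(35/41) ≈ 0.5534.
C₀ = D/Vd = 1959/56 ≈ 34.982 mg/L.
Before the 4th dose, 3 doses have been given. Superposition: Cmin = C₀·(f + f² + … + f^3).
≈ 34.982 × (0.5534 + 0.3063 + 0.1695) ≈ 34.982 × 1.0292 ≈ 36.003 mg/L.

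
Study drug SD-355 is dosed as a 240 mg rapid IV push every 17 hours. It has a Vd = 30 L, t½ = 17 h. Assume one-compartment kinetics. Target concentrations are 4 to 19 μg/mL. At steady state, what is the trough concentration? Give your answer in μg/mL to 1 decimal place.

8.0 μg/mL

The dosing interval is 1 half-life, so f = 2^(−1) = 0.5.
At steady state, R = 1/(1 − 0.5) = 2/1.
Single-dose peak C₀ = D/Vd = 240/30 = 8 μg/mL.
Steady-state peak Cmax,ss = C₀·R = 8 × 2/1 ≈ 16.000 μg/mL.
Steady-state trough Cmin,ss = Cmax,ss·f ≈ 16.000 × 0.5 ≈ 8.000 μg/mL.
Trough 8.0 μg/mL vs MEC 4 μg/mL: adequate.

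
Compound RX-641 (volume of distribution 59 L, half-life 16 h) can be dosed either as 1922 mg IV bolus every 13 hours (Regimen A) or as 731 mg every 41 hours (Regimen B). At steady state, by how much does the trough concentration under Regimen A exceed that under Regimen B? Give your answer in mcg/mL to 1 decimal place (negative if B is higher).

40.6 mcg/mL

Regimen A: f = (1/2)^(13/16) ≈ 0.5694; Cmin,ss = (1922/59)·f/(1−f) ≈ 43.077 mcg/mL.
Regimen B: f = (1/2)^(41/16) ≈ 0.1693; Cmin,ss = (731/59)·f/(1−f) ≈ 2.525 mcg/mL.
Difference ≈ 43.077 − 2.525 ≈ 40.552 mcg/mL.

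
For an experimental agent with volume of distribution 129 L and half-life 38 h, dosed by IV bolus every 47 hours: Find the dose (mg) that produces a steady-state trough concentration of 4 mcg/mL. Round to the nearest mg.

τ/t½ = 47/38 ≈ 1.2368, so f = (1/2)^(47/38) ≈ 0.424300.
Cmin,ss = (D/Vd)·f/(1−f), so D = Cmin,ss·Vd·(1−f)/f.
D = 4 × 129 × (1−f)/f ≈ 4 × 129 × 1.35682 ≈ 700.12 mg.

700 mg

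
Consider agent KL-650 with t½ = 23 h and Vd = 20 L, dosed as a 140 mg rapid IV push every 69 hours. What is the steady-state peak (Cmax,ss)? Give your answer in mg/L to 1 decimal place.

The dosing interval is 3 half-lives, so f = 2^(−3) = 0.125.
Accumulation ratio R = 1/(1 − f) = 1/0.875 = 8/7.
Single-dose peak C₀ = D/Vd = 140/20 = 7 mg/L.
Steady-state peak Cmax,ss = C₀·R = 7 × 8/7 ≈ 8.000 mg/L.

8.0 mg/L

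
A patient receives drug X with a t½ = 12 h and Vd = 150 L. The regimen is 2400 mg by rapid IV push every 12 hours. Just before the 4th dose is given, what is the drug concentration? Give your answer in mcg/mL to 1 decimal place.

f = (1/2)^(τ/t½) = (1/2)^(12/12) ≈ 0.5000.
C₀ = D/Vd = 2400/150 ≈ 16.000 mcg/mL.
Before the 4th dose, 3 doses have been given. Superposition: Cmin = C₀·(f + f² + … + f^3).
≈ 16.000 × (0.5000 + 0.2500 + 0.1250) ≈ 16.000 × 0.8750 ≈ 14.000 mcg/mL.

14.0 mcg/mL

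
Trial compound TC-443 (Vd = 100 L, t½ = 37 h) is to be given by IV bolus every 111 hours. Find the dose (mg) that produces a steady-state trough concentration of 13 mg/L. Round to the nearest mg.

9100 mg

τ/t½ = 111/37 ≈ 3, so f = (1/2)^(111/37) ≈ 0.125000.
Cmin,ss = (D/Vd)·f/(1−f), so D = Cmin,ss·Vd·(1−f)/f.
D = 13 × 100 × (1−f)/f ≈ 13 × 100 × 7.00000 ≈ 9100.00 mg.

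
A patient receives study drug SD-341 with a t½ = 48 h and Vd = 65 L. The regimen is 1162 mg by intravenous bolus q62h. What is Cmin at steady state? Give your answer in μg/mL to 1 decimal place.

12.3 μg/mL

k = ln2/t½ = ln2/48 ≈ 0.014441 h⁻¹; fraction remaining f = e^(−kτ) = e^(−0.014441×62) ≈ 0.4085.
Single-dose peak C₀ = D/Vd = 1162/65 ≈ 17.877 μg/mL.
Steady-state trough Cmin,ss = C₀·f/(1−f) ≈ 17.877 × 0.4085/0.5915 ≈ 12.346 μg/mL.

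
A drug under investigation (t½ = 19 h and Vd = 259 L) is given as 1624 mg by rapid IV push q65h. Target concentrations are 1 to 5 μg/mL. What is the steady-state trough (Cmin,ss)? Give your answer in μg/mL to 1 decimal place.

k = ln2/t½ = ln2/19 ≈ 0.036481 h⁻¹; fraction remaining f = e^(−kτ) = e^(−0.036481×65) ≈ 0.0934.
At steady state, accumulation factor R = 1/(1 − e^(−kτ)) ≈ 1.1030.
Single-dose peak C₀ = D/Vd = 1624/259 ≈ 6.270 μg/mL.
Steady-state peak Cmax,ss = C₀·R ≈ 6.270 × 1.1030 ≈ 6.916 μg/mL.
One interval later, Cmin,ss = Cmax,ss·e^(−kτ) ≈ 6.916 × 0.0934 ≈ 0.646 μg/mL.
Trough 0.6 μg/mL vs MEC 1 μg/mL: subtherapeutic.

0.6 μg/mL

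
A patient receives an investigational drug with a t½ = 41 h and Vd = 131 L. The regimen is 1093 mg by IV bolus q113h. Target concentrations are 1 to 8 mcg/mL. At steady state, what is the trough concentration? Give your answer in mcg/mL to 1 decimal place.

Over one 113-h interval, 113/41 ≈ 2.7561 half-lives elapse, leaving f ≈ 0.1480 of each dose.
Each bolus raises the concentration by D/Vd = 1093/131 ≈ 8.344 mcg/mL.
Steady-state trough Cmin,ss = C₀·f/(1−f) ≈ 8.344 × 0.1480/0.8520 ≈ 1.449 mcg/mL.
Trough 1.4 mcg/mL vs MEC 1 mcg/mL: adequate.

1.4 mcg/mL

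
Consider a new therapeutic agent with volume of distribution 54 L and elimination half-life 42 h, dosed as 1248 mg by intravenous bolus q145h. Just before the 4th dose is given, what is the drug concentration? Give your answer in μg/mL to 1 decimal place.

f = (1/2)^(τ/t½) = (1/2)^(145/42) ≈ 0.0914.
C₀ = D/Vd = 1248/54 ≈ 23.111 μg/mL.
Before the 4th dose, 3 doses have been given. Superposition: Cmin = C₀·(f + f² + … + f^3).
≈ 23.111 × (0.0914 + 0.0084 + 0.0008) ≈ 23.111 × 0.1006 ≈ 2.325 μg/mL.

2.3 μg/mL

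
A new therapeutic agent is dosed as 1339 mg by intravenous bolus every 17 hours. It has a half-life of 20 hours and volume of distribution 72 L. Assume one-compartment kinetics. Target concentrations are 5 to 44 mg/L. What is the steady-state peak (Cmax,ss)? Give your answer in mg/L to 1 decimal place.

41.8 mg/L

τ/t½ = 17/20 ≈ 0.85, so fraction remaining f = (1/2)^(17/20) ≈ 0.5548.
Accumulation ratio R = 1/(1 − f) ≈ 1/0.4452 ≈ 2.2462.
Each bolus raises the concentration by D/Vd = 1339/72 ≈ 18.597 mg/L.
Cmax,ss = C₀/(1 − f) ≈ 18.597/0.4452 ≈ 41.772 mg/L.
Peak 41.8 mg/L vs MTC 44 mg/L: below toxic threshold.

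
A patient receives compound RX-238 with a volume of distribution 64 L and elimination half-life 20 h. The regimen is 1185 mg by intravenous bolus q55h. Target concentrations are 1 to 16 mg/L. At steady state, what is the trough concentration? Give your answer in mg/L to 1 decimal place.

3.2 mg/L

τ/t½ = 55/20 ≈ 2.75, so fraction remaining f = (1/2)^(55/20) ≈ 0.1487.
Each bolus raises the concentration by D/Vd = 1185/64 ≈ 18.516 mg/L.
Steady-state trough Cmin,ss = C₀·f/(1−f) ≈ 18.516 × 0.1487/0.8513 ≈ 3.234 mg/L.
Trough 3.2 mg/L vs MEC 1 mg/L: adequate.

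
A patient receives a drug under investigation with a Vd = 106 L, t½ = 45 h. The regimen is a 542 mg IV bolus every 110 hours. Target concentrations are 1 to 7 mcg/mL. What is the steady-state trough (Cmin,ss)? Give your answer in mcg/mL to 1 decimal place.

τ/t½ = 110/45 ≈ 2.4444, so fraction remaining f = (1/2)^(110/45) ≈ 0.1837.
At steady state, accumulation factor R = 1/(1 − e^(−kτ)) ≈ 1.2250.
Each bolus raises the concentration by D/Vd = 542/106 ≈ 5.113 mcg/mL.
Cmax,ss = C₀/(1 − f) ≈ 5.113/0.8163 ≈ 6.264 mcg/mL.
One interval later, Cmin,ss = Cmax,ss·e^(−kτ) ≈ 6.264 × 0.1837 ≈ 1.151 mcg/mL.
Trough 1.2 mcg/mL vs MEC 1 mcg/mL: adequate.

1.2 mcg/mL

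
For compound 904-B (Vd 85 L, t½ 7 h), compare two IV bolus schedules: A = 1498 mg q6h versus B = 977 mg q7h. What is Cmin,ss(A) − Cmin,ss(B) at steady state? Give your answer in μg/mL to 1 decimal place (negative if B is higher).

Regimen A: f = (1/2)^(6/7) ≈ 0.5520; Cmin,ss = (1498/85)·f/(1−f) ≈ 21.715 μg/mL.
Regimen B: f = (1/2)^(7/7) ≈ 0.5000; Cmin,ss = (977/85)·f/(1−f) ≈ 11.494 μg/mL.
Difference ≈ 21.715 − 11.494 ≈ 10.221 μg/mL.

10.2 μg/mL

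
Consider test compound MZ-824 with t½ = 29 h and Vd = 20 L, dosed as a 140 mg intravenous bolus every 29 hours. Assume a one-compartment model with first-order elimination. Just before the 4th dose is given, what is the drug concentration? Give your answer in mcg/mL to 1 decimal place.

f = (1/2)^(τ/t½) = (1/2)^(29/29) ≈ 0.5000.
C₀ = D/Vd = 140/20 ≈ 7.000 mcg/mL.
Before the 4th dose, 3 doses have been given. Superposition: Cmin = C₀·(f + f² + … + f^3).
≈ 7.000 × (0.5000 + 0.2500 + 0.1250) ≈ 7.000 × 0.8750 ≈ 6.125 mcg/mL.

6.1 mcg/mL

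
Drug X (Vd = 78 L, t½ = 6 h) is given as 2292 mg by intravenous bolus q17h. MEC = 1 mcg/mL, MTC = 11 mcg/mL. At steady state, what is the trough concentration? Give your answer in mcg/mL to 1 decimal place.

Over one 17-h interval, 17/6 ≈ 2.8333 half-lives elapse, leaving f ≈ 0.1403 of each dose.
At steady state, accumulation factor R = 1/(1 − e^(−kτ)) ≈ 1.1632.
Each bolus raises the concentration by D/Vd = 2292/78 ≈ 29.385 mcg/mL.
Steady-state peak Cmax,ss = C₀·R ≈ 29.385 × 1.1632 ≈ 34.181 mcg/mL.
One interval later, Cmin,ss = Cmax,ss·e^(−kτ) ≈ 34.181 × 0.1403 ≈ 4.796 mcg/mL.
Trough 4.8 mcg/mL vs MEC 1 mcg/mL: adequate.

4.8 mcg/mL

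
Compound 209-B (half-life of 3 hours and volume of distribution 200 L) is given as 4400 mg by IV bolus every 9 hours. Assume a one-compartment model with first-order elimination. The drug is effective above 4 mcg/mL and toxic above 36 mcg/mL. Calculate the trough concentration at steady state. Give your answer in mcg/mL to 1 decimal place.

3.1 mcg/mL

The dosing interval is 3 half-lives, so f = 2^(−3) = 0.125.
At steady state, R = 1/(1 − 0.125) = 8/7.
Single-dose peak C₀ = D/Vd = 4400/200 = 22 mcg/mL.
Steady-state peak Cmax,ss = C₀·R = 22 × 8/7 ≈ 25.143 mcg/mL.
Steady-state trough Cmin,ss = Cmax,ss·f ≈ 25.143 × 0.125 ≈ 3.143 mcg/mL.
Trough 3.1 mcg/mL vs MEC 4 mcg/mL: subtherapeutic.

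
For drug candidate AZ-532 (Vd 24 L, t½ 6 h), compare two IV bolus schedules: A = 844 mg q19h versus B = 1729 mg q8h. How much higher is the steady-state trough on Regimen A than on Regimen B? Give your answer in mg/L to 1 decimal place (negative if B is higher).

Regimen A: f = (1/2)^(19/6) ≈ 0.1114; Cmin,ss = (844/24)·f/(1−f) ≈ 4.409 mg/L.
Regimen B: f = (1/2)^(8/6) ≈ 0.3969; Cmin,ss = (1729/24)·f/(1−f) ≈ 47.411 mg/L.
Difference ≈ 4.409 − 47.411 ≈ -43.002 mg/L.

-43.0 mg/L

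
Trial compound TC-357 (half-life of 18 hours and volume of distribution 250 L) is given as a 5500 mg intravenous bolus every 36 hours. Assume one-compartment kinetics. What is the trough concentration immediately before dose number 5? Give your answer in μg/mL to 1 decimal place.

7.3 μg/mL

f = (1/2)^(τ/t½) = (1/2)^(36/18) ≈ 0.2500.
C₀ = D/Vd = 5500/250 ≈ 22.000 μg/mL.
Before the 5th dose, 4 doses have been given. Superposition: Cmin = C₀·(f + f² + … + f^4).
≈ 22.000 × (0.2500 + 0.0625 + 0.0156 + 0.0039) ≈ 22.000 × 0.3320 ≈ 7.304 μg/mL.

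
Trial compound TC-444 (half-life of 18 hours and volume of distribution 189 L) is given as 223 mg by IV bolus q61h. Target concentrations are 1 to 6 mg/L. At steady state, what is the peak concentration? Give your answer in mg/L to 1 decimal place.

τ/t½ = 61/18 ≈ 3.3889, so fraction remaining f = (1/2)^(61/18) ≈ 0.0955.
Accumulation ratio R = 1/(1 − f) ≈ 1/0.9045 ≈ 1.1056.
Single-dose peak C₀ = D/Vd = 223/189 ≈ 1.180 mg/L.
Steady-state peak Cmax,ss = C₀·R ≈ 1.180 × 1.1056 ≈ 1.305 mg/L.
Peak 1.3 mg/L vs MTC 6 mg/L: below toxic threshold.

1.3 mg/L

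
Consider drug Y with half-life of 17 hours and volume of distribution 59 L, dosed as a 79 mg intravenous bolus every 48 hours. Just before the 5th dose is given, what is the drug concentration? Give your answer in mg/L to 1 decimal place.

f = (1/2)^(τ/t½) = (1/2)^(48/17) ≈ 0.1413.
C₀ = D/Vd = 79/59 ≈ 1.339 mg/L.
Before the 5th dose, 4 doses have been given. Superposition: Cmin = C₀·(f + f² + … + f^4).
≈ 1.339 × (0.1413 + 0.0200 + 0.0028 + 0.0004) ≈ 1.339 × 0.1645 ≈ 0.220 mg/L.

0.2 mg/L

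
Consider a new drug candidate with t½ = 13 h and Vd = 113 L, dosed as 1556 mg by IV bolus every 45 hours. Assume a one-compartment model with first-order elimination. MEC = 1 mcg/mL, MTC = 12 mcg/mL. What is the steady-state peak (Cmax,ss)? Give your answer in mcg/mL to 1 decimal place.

τ/t½ = 45/13 ≈ 3.4615, so fraction remaining f = (1/2)^(45/13) ≈ 0.0908.
Accumulation ratio R = 1/(1 − f) ≈ 1/0.9092 ≈ 1.0999.
Single-dose peak C₀ = D/Vd = 1556/113 ≈ 13.770 mcg/mL.
Steady-state peak Cmax,ss = C₀·R ≈ 13.770 × 1.0999 ≈ 15.146 mcg/mL.
Peak 15.1 mcg/mL vs MTC 12 mcg/mL: exceeds toxic threshold.

15.1 mcg/mL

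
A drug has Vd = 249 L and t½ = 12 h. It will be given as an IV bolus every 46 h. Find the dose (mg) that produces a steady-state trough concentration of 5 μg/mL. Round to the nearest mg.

τ/t½ = 46/12 ≈ 3.8333, so f = (1/2)^(46/12) ≈ 0.070154.
Cmin,ss = (D/Vd)·f/(1−f), so D = Cmin,ss·Vd·(1−f)/f.
D = 5 × 249 × (1−f)/f ≈ 5 × 249 × 13.25435 ≈ 16501.67 mg.

16502 mg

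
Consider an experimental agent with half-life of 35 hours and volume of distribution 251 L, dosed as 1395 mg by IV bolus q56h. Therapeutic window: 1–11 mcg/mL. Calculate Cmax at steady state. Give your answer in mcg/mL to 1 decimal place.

8.3 mcg/mL

Over one 56-h interval, 56/35 ≈ 1.6 half-lives elapse, leaving f ≈ 0.3299 of each dose.
Accumulation ratio R = 1/(1 − f) ≈ 1/0.6701 ≈ 1.4923.
Each bolus raises the concentration by D/Vd = 1395/251 ≈ 5.558 mcg/mL.
Steady-state peak Cmax,ss = C₀·R ≈ 5.558 × 1.4923 ≈ 8.294 mcg/mL.
Peak 8.3 mcg/mL vs MTC 11 mcg/mL: below toxic threshold.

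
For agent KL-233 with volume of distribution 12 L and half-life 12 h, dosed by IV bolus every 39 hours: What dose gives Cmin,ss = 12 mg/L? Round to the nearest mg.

τ/t½ = 39/12 ≈ 3.25, so f = (1/2)^(39/12) ≈ 0.105112.
Cmin,ss = (D/Vd)·f/(1−f), so D = Cmin,ss·Vd·(1−f)/f.
D = 12 × 12 × (1−f)/f ≈ 12 × 12 × 8.51366 ≈ 1225.97 mg.

1226 mg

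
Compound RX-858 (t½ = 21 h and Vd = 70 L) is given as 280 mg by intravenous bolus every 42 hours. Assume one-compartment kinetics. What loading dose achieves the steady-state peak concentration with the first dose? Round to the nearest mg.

f = (1/2)^(42/21) ≈ 0.250000; accumulation ratio R = 1/(1−f) ≈ 1.33333.
Loading dose to hit Cmax,ss on first dose: D_load = D_maint·R ≈ 280 × 1.33333 ≈ 373.33 mg.

373 mg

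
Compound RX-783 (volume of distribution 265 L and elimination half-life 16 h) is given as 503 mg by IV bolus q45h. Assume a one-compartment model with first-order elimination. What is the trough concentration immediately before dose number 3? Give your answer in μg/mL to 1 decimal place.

f = (1/2)^(τ/t½) = (1/2)^(45/16) ≈ 0.1423.
C₀ = D/Vd = 503/265 ≈ 1.898 μg/mL.
Before the 3rd dose, 2 doses have been given. Superposition: Cmin = C₀·(f + f²).
≈ 1.898 × (0.1423 + 0.0202) ≈ 1.898 × 0.1625 ≈ 0.308 μg/mL.

0.3 μg/mL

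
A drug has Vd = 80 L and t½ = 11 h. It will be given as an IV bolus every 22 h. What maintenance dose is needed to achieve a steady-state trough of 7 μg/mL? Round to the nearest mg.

1680 mg

τ/t½ = 22/11 ≈ 2, so f = (1/2)^(22/11) ≈ 0.250000.
Cmin,ss = (D/Vd)·f/(1−f), so D = Cmin,ss·Vd·(1−f)/f.
D = 7 × 80 × (1−f)/f ≈ 7 × 80 × 3.00000 ≈ 1680.00 mg.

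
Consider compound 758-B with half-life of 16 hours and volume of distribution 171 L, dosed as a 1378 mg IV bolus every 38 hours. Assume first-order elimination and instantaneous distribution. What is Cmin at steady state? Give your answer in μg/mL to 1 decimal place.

τ/t½ = 38/16 ≈ 2.375, so fraction remaining f = (1/2)^(38/16) ≈ 0.1928.
Accumulation ratio R = 1/(1 − f) ≈ 1/0.8072 ≈ 1.2389.
Single-dose peak C₀ = D/Vd = 1378/171 ≈ 8.058 μg/mL.
Cmax,ss = C₀/(1 − f) ≈ 8.058/0.8072 ≈ 9.983 μg/mL.
One interval later, Cmin,ss = Cmax,ss·e^(−kτ) ≈ 9.983 × 0.1928 ≈ 1.925 μg/mL.

1.9 μg/mL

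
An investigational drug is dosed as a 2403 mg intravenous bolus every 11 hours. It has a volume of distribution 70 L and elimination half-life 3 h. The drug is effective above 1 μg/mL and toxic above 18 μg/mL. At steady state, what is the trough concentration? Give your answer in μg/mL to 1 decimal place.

2.9 μg/mL

k = ln2/t½ = ln2/3 ≈ 0.231049 h⁻¹; fraction remaining f = e^(−kτ) = e^(−0.231049×11) ≈ 0.0787.
At steady state, accumulation factor R = 1/(1 − e^(−kτ)) ≈ 1.0854.
Single-dose peak C₀ = D/Vd = 2403/70 ≈ 34.329 μg/mL.
Steady-state peak Cmax,ss = C₀·R ≈ 34.329 × 1.0854 ≈ 37.261 μg/mL.
Steady-state trough Cmin,ss = Cmax,ss·f ≈ 37.261 × 0.0787 ≈ 2.932 μg/mL.
Trough 2.9 μg/mL vs MEC 1 μg/mL: adequate.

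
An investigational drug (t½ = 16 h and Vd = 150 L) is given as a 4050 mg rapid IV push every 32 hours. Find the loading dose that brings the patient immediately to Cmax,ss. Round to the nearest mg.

f = (1/2)^(32/16) ≈ 0.250000; accumulation ratio R = 1/(1−f) ≈ 1.33333.
Loading dose to hit Cmax,ss on first dose: D_load = D_maint·R ≈ 4050 × 1.33333 ≈ 5399.99 mg.

5400 mg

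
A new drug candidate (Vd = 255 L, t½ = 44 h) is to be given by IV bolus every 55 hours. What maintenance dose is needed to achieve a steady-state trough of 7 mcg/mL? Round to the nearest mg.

τ/t½ = 55/44 ≈ 1.25, so f = (1/2)^(55/44) ≈ 0.420448.
Cmin,ss = (D/Vd)·f/(1−f), so D = Cmin,ss·Vd·(1−f)/f.
D = 7 × 255 × (1−f)/f ≈ 7 × 255 × 1.37842 ≈ 2460.48 mg.

2460 mg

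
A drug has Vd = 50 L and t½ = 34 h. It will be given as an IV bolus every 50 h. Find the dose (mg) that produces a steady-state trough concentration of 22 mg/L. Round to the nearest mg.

1948 mg

τ/t½ = 50/34 ≈ 1.4706, so f = (1/2)^(50/34) ≈ 0.360835.
Cmin,ss = (D/Vd)·f/(1−f), so D = Cmin,ss·Vd·(1−f)/f.
D = 22 × 50 × (1−f)/f ≈ 22 × 50 × 1.77135 ≈ 1948.48 mg.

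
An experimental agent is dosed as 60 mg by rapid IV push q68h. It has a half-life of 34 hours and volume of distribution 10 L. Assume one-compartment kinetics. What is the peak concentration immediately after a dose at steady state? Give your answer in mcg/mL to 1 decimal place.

τ = 68 h = 2 half-lives, so f = (1/2)^2 = 0.25.
At steady state, R = 1/(1 − 0.25) = 4/3.
Single-dose peak C₀ = D/Vd = 60/10 = 6 mcg/mL.
Steady-state peak Cmax,ss = C₀·R = 6 × 4/3 ≈ 8.000 mcg/mL.

8.0 mcg/mL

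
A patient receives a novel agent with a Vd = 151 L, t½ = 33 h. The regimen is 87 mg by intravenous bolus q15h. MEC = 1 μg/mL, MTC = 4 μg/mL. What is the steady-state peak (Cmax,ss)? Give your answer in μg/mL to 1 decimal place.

τ/t½ = 15/33 ≈ 0.45455, so fraction remaining f = (1/2)^(15/33) ≈ 0.7297.
At steady state, accumulation factor R = 1/(1 − e^(−kτ)) ≈ 3.6996.
Each bolus raises the concentration by D/Vd = 87/151 ≈ 0.576 μg/mL.
Cmax,ss = C₀/(1 − f) ≈ 0.576/0.2703 ≈ 2.131 μg/mL.
Peak 2.1 μg/mL vs MTC 4 μg/mL: below toxic threshold.

2.1 μg/mL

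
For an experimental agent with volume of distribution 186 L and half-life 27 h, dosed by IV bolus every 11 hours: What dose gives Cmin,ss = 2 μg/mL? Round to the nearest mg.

τ/t½ = 11/27 ≈ 0.40741, so f = (1/2)^(11/27) ≈ 0.753977.
Cmin,ss = (D/Vd)·f/(1−f), so D = Cmin,ss·Vd·(1−f)/f.
D = 2 × 186 × (1−f)/f ≈ 2 × 186 × 0.32630 ≈ 121.38 mg.

121 mg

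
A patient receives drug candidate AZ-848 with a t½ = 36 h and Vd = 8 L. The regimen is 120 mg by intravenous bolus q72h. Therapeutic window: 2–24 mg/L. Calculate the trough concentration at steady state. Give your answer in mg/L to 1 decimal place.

The dosing interval is 2 half-lives, so f = 2^(−2) = 0.25.
Accumulation ratio R = 1/(1 − f) = 1/0.75 = 4/3.
Single-dose peak C₀ = D/Vd = 120/8 = 15 mg/L.
Steady-state peak Cmax,ss = C₀·R = 15 × 4/3 ≈ 20.000 mg/L.
Steady-state trough Cmin,ss = Cmax,ss·f ≈ 20.000 × 0.25 ≈ 5.000 mg/L.
Trough 5.0 mg/L vs MEC 2 mg/L: adequate.

5.0 mg/L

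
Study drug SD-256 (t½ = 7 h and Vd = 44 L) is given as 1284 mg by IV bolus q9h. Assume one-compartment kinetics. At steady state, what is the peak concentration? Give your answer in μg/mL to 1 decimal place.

Over one 9-h interval, 9/7 ≈ 1.2857 half-lives elapse, leaving f ≈ 0.4102 of each dose.
Accumulation ratio R = 1/(1 − f) ≈ 1/0.5898 ≈ 1.6955.
Each bolus raises the concentration by D/Vd = 1284/44 ≈ 29.182 μg/mL.
Steady-state peak Cmax,ss = C₀·R ≈ 29.182 × 1.6955 ≈ 49.478 μg/mL.

49.5 μg/mL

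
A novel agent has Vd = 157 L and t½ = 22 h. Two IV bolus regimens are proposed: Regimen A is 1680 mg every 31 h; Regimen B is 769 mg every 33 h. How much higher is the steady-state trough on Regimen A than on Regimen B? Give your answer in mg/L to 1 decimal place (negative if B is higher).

3.8 mg/L

Regimen A: f = (1/2)^(31/22) ≈ 0.3765; Cmin,ss = (1680/157)·f/(1−f) ≈ 6.462 mg/L.
Regimen B: f = (1/2)^(33/22) ≈ 0.3536; Cmin,ss = (769/157)·f/(1−f) ≈ 2.679 mg/L.
Difference ≈ 6.462 − 2.679 ≈ 3.783 mg/L.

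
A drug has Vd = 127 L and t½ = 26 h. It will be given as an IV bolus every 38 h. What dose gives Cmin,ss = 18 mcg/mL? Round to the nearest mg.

4010 mg

τ/t½ = 38/26 ≈ 1.4615, so f = (1/2)^(38/26) ≈ 0.363106.
Cmin,ss = (D/Vd)·f/(1−f), so D = Cmin,ss·Vd·(1−f)/f.
D = 18 × 127 × (1−f)/f ≈ 18 × 127 × 1.75402 ≈ 4009.69 mg.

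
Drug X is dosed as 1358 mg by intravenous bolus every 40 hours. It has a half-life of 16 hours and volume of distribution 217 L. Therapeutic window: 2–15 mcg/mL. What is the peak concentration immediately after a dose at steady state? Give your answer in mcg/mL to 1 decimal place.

7.6 mcg/mL

k = ln2/t½ = ln2/16 ≈ 0.043322 h⁻¹; fraction remaining f = e^(−kτ) = e^(−0.043322×40) ≈ 0.1768.
Accumulation ratio R = 1/(1 − f) ≈ 1/0.8232 ≈ 1.2148.
Each bolus raises the concentration by D/Vd = 1358/217 ≈ 6.258 mcg/mL.
Steady-state peak Cmax,ss = C₀·R ≈ 6.258 × 1.2148 ≈ 7.602 mcg/mL.
Peak 7.6 mcg/mL vs MTC 15 mcg/mL: below toxic threshold.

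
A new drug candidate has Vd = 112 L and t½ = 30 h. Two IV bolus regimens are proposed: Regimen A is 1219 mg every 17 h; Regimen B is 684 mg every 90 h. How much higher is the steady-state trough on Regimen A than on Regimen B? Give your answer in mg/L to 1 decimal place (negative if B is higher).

21.8 mg/L

Regimen A: f = (1/2)^(17/30) ≈ 0.6752; Cmin,ss = (1219/112)·f/(1−f) ≈ 22.626 mg/L.
Regimen B: f = (1/2)^(90/30) ≈ 0.1250; Cmin,ss = (684/112)·f/(1−f) ≈ 0.872 mg/L.
Difference ≈ 22.626 − 0.872 ≈ 21.754 mg/L.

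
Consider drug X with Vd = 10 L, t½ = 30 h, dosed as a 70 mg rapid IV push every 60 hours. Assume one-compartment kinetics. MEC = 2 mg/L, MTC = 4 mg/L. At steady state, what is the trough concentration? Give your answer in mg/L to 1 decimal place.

τ = 60 h = 2 half-lives, so f = (1/2)^2 = 0.25.
At steady state, R = 1/(1 − 0.25) = 4/3.
Single-dose peak C₀ = D/Vd = 70/10 = 7 mg/L.
Steady-state peak Cmax,ss = C₀·R = 7 × 4/3 ≈ 9.333 mg/L.
Steady-state trough Cmin,ss = Cmax,ss·f ≈ 9.333 × 0.25 ≈ 2.333 mg/L.
Trough 2.3 mg/L vs MEC 2 mg/L: adequate.

2.3 mg/L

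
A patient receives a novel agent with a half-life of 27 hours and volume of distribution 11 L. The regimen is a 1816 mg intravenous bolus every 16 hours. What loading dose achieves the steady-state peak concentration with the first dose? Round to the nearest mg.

5391 mg

f = (1/2)^(16/27) ≈ 0.663150; accumulation ratio R = 1/(1−f) ≈ 2.96868.
Loading dose to hit Cmax,ss on first dose: D_load = D_maint·R ≈ 1816 × 2.96868 ≈ 5391.12 mg.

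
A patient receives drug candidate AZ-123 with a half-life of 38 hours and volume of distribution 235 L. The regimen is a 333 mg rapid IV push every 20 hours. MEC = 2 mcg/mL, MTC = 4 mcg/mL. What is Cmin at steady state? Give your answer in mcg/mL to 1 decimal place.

3.2 mcg/mL

τ/t½ = 20/38 ≈ 0.52632, so fraction remaining f = (1/2)^(20/38) ≈ 0.6943.
At steady state, accumulation factor R = 1/(1 − e^(−kτ)) ≈ 3.2712.
Each bolus raises the concentration by D/Vd = 333/235 ≈ 1.417 mcg/mL.
Cmax,ss = C₀/(1 − f) ≈ 1.417/0.3057 ≈ 4.635 mcg/mL.
Steady-state trough Cmin,ss = Cmax,ss·f ≈ 4.635 × 0.6943 ≈ 3.218 mcg/mL.
Trough 3.2 mcg/mL vs MEC 2 mcg/mL: adequate.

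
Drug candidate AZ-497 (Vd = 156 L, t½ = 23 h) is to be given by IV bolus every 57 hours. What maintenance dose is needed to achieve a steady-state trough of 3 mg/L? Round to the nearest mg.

τ/t½ = 57/23 ≈ 2.4783, so f = (1/2)^(57/23) ≈ 0.179461.
Cmin,ss = (D/Vd)·f/(1−f), so D = Cmin,ss·Vd·(1−f)/f.
D = 3 × 156 × (1−f)/f ≈ 3 × 156 × 4.57224 ≈ 2139.81 mg.

2140 mg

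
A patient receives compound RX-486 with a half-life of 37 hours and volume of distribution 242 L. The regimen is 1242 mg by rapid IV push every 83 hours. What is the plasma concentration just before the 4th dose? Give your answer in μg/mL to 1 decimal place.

f = (1/2)^(τ/t½) = (1/2)^(83/37) ≈ 0.2112.
C₀ = D/Vd = 1242/242 ≈ 5.132 μg/mL.
Before the 4th dose, 3 doses have been given. Superposition: Cmin = C₀·(f + f² + … + f^3).
≈ 5.132 × (0.2112 + 0.0446 + 0.0094) ≈ 5.132 × 0.2652 ≈ 1.361 μg/mL.

1.4 μg/mL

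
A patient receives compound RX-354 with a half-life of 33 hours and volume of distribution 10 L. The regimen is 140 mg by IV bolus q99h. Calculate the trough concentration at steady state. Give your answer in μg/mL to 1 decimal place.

τ = 99 h = 3 half-lives, so f = (1/2)^3 = 0.125.
Accumulation ratio R = 1/(1 − f) = 1/0.875 = 8/7.
Single-dose peak C₀ = D/Vd = 140/10 = 14 μg/mL.
Steady-state peak Cmax,ss = C₀·R = 14 × 8/7 ≈ 16.000 μg/mL.
Steady-state trough Cmin,ss = Cmax,ss·f ≈ 16.000 × 0.125 ≈ 2.000 μg/mL.

2.0 μg/mL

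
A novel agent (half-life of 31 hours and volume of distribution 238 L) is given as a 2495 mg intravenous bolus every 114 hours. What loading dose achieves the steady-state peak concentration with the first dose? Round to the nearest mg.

f = (1/2)^(114/31) ≈ 0.078160; accumulation ratio R = 1/(1−f) ≈ 1.08479.
Loading dose to hit Cmax,ss on first dose: D_load = D_maint·R ≈ 2495 × 1.08479 ≈ 2706.55 mg.

2707 mg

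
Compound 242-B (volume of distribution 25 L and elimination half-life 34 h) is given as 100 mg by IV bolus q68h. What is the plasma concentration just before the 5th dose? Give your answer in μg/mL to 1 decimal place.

1.3 μg/mL

f = (1/2)^(τ/t½) = (1/2)^(68/34) ≈ 0.2500.
C₀ = D/Vd = 100/25 ≈ 4.000 μg/mL.
Before the 5th dose, 4 doses have been given. Superposition: Cmin = C₀·(f + f² + … + f^4).
≈ 4.000 × (0.2500 + 0.0625 + 0.0156 + 0.0039) ≈ 4.000 × 0.3320 ≈ 1.328 μg/mL.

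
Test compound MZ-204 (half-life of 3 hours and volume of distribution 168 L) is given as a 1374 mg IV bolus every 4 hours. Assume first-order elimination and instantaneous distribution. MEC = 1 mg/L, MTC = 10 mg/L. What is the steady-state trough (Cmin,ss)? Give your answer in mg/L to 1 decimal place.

5.4 mg/L

τ/t½ = 4/3 ≈ 1.3333, so fraction remaining f = (1/2)^(4/3) ≈ 0.3969.
Single-dose peak C₀ = D/Vd = 1374/168 ≈ 8.179 mg/L.
Steady-state trough Cmin,ss = C₀·f/(1−f) ≈ 8.179 × 0.3969/0.6031 ≈ 5.383 mg/L.
Trough 5.4 mg/L vs MEC 1 mg/L: adequate.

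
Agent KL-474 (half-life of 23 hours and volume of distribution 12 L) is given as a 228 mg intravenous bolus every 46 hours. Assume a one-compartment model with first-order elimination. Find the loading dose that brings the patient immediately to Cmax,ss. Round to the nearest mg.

f = (1/2)^(46/23) ≈ 0.250000; accumulation ratio R = 1/(1−f) ≈ 1.33333.
Loading dose to hit Cmax,ss on first dose: D_load = D_maint·R ≈ 228 × 1.33333 ≈ 304.00 mg.

304 mg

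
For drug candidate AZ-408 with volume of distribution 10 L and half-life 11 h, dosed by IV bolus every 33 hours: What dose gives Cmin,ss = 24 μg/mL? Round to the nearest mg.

1680 mg

τ/t½ = 33/11 ≈ 3, so f = (1/2)^(33/11) ≈ 0.125000.
Cmin,ss = (D/Vd)·f/(1−f), so D = Cmin,ss·Vd·(1−f)/f.
D = 24 × 10 × (1−f)/f ≈ 24 × 10 × 7.00000 ≈ 1680.00 mg.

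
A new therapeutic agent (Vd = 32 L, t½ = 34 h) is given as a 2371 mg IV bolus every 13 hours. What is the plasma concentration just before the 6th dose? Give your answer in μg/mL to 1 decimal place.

179.3 μg/mL

f = (1/2)^(τ/t½) = (1/2)^(13/34) ≈ 0.7672.
C₀ = D/Vd = 2371/32 ≈ 74.094 μg/mL.
Before the 6th dose, 5 doses have been given. Superposition: Cmin = C₀·(f + f² + … + f^5).
≈ 74.094 × (0.7672 + 0.5886 + 0.4516 + 0.3464 + 0.2658) ≈ 74.094 × 2.4196 ≈ 179.278 μg/mL.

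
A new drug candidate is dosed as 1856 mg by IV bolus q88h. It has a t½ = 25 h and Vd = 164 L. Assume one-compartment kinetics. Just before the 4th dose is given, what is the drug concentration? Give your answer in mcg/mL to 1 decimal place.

f = (1/2)^(τ/t½) = (1/2)^(88/25) ≈ 0.0872.
C₀ = D/Vd = 1856/164 ≈ 11.317 mcg/mL.
Before the 4th dose, 3 doses have been given. Superposition: Cmin = C₀·(f + f² + … + f^3).
≈ 11.317 × (0.0872 + 0.0076 + 0.0007) ≈ 11.317 × 0.0955 ≈ 1.081 mcg/mL.

1.1 mcg/mL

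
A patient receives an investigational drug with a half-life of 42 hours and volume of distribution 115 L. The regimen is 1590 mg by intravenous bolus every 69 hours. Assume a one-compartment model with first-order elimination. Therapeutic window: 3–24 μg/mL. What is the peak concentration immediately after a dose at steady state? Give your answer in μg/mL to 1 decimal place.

20.3 μg/mL

τ/t½ = 69/42 ≈ 1.6429, so fraction remaining f = (1/2)^(69/42) ≈ 0.3202.
At steady state, accumulation factor R = 1/(1 − e^(−kτ)) ≈ 1.4710.
Each bolus raises the concentration by D/Vd = 1590/115 ≈ 13.826 μg/mL.
Cmax,ss = C₀/(1 − f) ≈ 13.826/0.6798 ≈ 20.338 μg/mL.
Peak 20.3 μg/mL vs MTC 24 μg/mL: below toxic threshold.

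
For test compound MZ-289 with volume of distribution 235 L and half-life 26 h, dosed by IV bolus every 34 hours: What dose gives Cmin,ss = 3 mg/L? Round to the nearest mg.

1040 mg

τ/t½ = 34/26 ≈ 1.3077, so f = (1/2)^(34/26) ≈ 0.403967.
Cmin,ss = (D/Vd)·f/(1−f), so D = Cmin,ss·Vd·(1−f)/f.
D = 3 × 235 × (1−f)/f ≈ 3 × 235 × 1.47545 ≈ 1040.19 mg.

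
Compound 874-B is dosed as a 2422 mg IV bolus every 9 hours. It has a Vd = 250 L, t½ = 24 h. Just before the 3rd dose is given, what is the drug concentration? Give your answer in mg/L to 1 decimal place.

f = (1/2)^(τ/t½) = (1/2)^(9/24) ≈ 0.7711.
C₀ = D/Vd = 2422/250 ≈ 9.688 mg/L.
Before the 3rd dose, 2 doses have been given. Superposition: Cmin = C₀·(f + f²).
≈ 9.688 × (0.7711 + 0.5946) ≈ 9.688 × 1.3657 ≈ 13.231 mg/L.

13.2 mg/L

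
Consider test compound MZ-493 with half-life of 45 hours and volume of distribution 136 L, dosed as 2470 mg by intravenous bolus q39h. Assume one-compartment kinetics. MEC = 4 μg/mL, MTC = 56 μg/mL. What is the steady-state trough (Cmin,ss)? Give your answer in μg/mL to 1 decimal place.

τ/t½ = 39/45 ≈ 0.86667, so fraction remaining f = (1/2)^(39/45) ≈ 0.5484.
Single-dose peak C₀ = D/Vd = 2470/136 ≈ 18.162 μg/mL.
Steady-state trough Cmin,ss = C₀·f/(1−f) ≈ 18.162 × 0.5484/0.4516 ≈ 22.055 μg/mL.
Trough 22.1 μg/mL vs MEC 4 μg/mL: adequate.

22.1 μg/mL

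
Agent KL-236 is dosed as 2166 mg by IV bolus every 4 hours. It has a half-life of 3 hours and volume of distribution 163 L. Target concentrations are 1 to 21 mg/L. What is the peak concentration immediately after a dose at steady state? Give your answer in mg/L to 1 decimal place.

Over one 4-h interval, 4/3 ≈ 1.3333 half-lives elapse, leaving f ≈ 0.3969 of each dose.
Accumulation ratio R = 1/(1 − f) ≈ 1/0.6031 ≈ 1.6581.
Single-dose peak C₀ = D/Vd = 2166/163 ≈ 13.288 mg/L.
Steady-state peak Cmax,ss = C₀·R ≈ 13.288 × 1.6581 ≈ 22.033 mg/L.
Peak 22.0 mg/L vs MTC 21 mg/L: exceeds toxic threshold.

22.0 mg/L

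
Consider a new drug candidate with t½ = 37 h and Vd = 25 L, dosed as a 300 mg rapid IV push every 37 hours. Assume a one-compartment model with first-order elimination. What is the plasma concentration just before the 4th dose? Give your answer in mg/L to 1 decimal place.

f = (1/2)^(τ/t½) = (1/2)^(37/37) ≈ 0.5000.
C₀ = D/Vd = 300/25 ≈ 12.000 mg/L.
Before the 4th dose, 3 doses have been given. Superposition: Cmin = C₀·(f + f² + … + f^3).
≈ 12.000 × (0.5000 + 0.2500 + 0.1250) ≈ 12.000 × 0.8750 ≈ 10.500 mg/L.

10.5 mg/L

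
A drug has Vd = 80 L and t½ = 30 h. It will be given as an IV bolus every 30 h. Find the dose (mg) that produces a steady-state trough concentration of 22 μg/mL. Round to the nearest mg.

1760 mg

τ/t½ = 30/30 ≈ 1, so f = (1/2)^(30/30) ≈ 0.500000.
Cmin,ss = (D/Vd)·f/(1−f), so D = Cmin,ss·Vd·(1−f)/f.
D = 22 × 80 × (1−f)/f ≈ 22 × 80 × 1.00000 ≈ 1760.00 mg.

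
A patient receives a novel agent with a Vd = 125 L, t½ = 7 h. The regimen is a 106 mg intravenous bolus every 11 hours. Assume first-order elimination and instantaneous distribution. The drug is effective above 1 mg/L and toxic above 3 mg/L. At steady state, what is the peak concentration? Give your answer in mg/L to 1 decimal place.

1.3 mg/L

k = ln2/t½ = ln2/7 ≈ 0.099021 h⁻¹; fraction remaining f = e^(−kτ) = e^(−0.099021×11) ≈ 0.3365.
Accumulation ratio R = 1/(1 − f) ≈ 1/0.6635 ≈ 1.5072.
Single-dose peak C₀ = D/Vd = 106/125 ≈ 0.848 mg/L.
Steady-state peak Cmax,ss = C₀·R ≈ 0.848 × 1.5072 ≈ 1.278 mg/L.
Peak 1.3 mg/L vs MTC 3 mg/L: below toxic threshold.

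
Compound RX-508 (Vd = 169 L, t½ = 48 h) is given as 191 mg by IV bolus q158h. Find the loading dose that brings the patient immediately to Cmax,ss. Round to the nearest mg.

213 mg

f = (1/2)^(158/48) ≈ 0.102120; accumulation ratio R = 1/(1−f) ≈ 1.11373.
Loading dose to hit Cmax,ss on first dose: D_load = D_maint·R ≈ 191 × 1.11373 ≈ 212.72 mg.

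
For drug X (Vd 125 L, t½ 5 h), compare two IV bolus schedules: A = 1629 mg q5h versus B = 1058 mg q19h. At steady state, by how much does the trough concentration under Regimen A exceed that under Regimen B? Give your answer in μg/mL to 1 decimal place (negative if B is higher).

12.4 μg/mL

Regimen A: f = (1/2)^(5/5) ≈ 0.5000; Cmin,ss = (1629/125)·f/(1−f) ≈ 13.032 μg/mL.
Regimen B: f = (1/2)^(19/5) ≈ 0.0718; Cmin,ss = (1058/125)·f/(1−f) ≈ 0.655 μg/mL.
Difference ≈ 13.032 − 0.655 ≈ 12.377 μg/mL.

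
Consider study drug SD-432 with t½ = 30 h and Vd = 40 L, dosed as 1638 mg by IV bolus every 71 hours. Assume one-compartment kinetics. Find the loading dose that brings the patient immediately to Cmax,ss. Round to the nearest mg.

f = (1/2)^(71/30) ≈ 0.193893; accumulation ratio R = 1/(1−f) ≈ 1.24053.
Loading dose to hit Cmax,ss on first dose: D_load = D_maint·R ≈ 1638 × 1.24053 ≈ 2031.99 mg.

2032 mg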